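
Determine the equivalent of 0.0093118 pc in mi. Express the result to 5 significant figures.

1.7854e+11 mi

1 parsec = 1.91735e+13 mi.
0.0093118 × 1.91735e+13 ≈ 1.7854e+11 mi.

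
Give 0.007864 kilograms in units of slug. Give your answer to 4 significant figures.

1 kg = 0.0685218 slug.
So 0.007864 × 0.0685218 ≈ 0.0005389 slug.

0.0005389 slugs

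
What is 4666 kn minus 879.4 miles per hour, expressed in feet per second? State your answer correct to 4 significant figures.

4666 kn = 7875.32 ft/s and 879.4 mph = 1289.79 ft/s.
7875.32 − 1289.79 ≈ 6586 ft/s.

6586 ft/s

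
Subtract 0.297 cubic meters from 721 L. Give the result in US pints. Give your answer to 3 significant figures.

896 US pt

721 L = 1523.74 US pt and 0.297 m³ = 627.673 US pt.
1523.74 − 627.673 ≈ 896 US pt.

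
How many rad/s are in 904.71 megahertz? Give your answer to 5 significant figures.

5.6845 × 10^9 rad/s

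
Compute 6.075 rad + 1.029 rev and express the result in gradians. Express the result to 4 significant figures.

6.075 rad = 386.747 grad and 1.029 rev = 411.600 grad.
386.747 + 411.600 ≈ 798.3 grad.

798.3 grad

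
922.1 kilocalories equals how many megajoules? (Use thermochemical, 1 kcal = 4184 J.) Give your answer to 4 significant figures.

1 kilocalorie = 0.00418400 MJ.
So 922.1 × 0.00418400 ≈ 3.858 MJ.

3.858 megajoules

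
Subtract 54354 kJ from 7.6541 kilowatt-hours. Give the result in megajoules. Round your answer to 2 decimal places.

7.6541 kWh = 27.5548 MJ and 54354 kJ = 54.3540 MJ.
27.5548 − 54.3540 ≈ -26.80 MJ.

-26.80 megajoules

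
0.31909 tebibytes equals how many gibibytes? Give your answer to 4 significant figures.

326.7 GiB

1 tebibyte = 1024.00 GiB.
So 0.31909 × 1024.00 ≈ 326.7 GiB.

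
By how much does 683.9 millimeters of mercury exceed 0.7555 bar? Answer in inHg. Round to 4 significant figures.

4.615 inches of mercury

683.9 mmHg = 26.9252 inHg and 0.7555 bar = 22.3099 inHg.
26.9252 − 22.3099 ≈ 4.615 inHg.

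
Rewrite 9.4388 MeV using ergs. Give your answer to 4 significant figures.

1 MeV = 1.60218 × 10^-6 erg.
Then 9.4388 × 1.60218 × 10^-6 ≈ 1.512 × 10^-5 erg.

1.512 × 10^-5 ergs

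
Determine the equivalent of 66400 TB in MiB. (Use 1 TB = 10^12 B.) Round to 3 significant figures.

1 TB = 953674 MiB.
Then 66400 × 953674 ≈ 6.33e+10 MiB.

6.33e+10 MiB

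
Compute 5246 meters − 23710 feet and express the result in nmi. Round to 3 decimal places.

-1.070 nmi

5246 m = 2.83261 nmi and 23710 ft = 3.90216 nmi.
2.83261 − 3.90216 ≈ -1.070 nmi.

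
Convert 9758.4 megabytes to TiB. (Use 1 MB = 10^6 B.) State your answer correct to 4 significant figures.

0.008875 tebibytes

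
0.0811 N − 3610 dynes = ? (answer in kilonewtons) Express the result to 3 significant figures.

4.50 × 10^-5 kN

0.0811 N = 8.11000 × 10^-5 kN and 3610 dyn = 3.61000 × 10^-5 kN.
8.11000 × 10^-5 − 3.61000 × 10^-5 ≈ 4.50 × 10^-5 kN.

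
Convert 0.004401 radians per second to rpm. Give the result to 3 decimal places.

1 rad/s = 9.54930 revolutions per minute.
So 0.004401 × 9.54930 ≈ 0.042 rpm.

0.042 revolutions per minute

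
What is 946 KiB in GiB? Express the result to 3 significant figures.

0.000902 gibibytes

1 kibibyte = 9.53674 × 10^-7 gibibytes.
Thus 946 × 9.53674 × 10^-7 ≈ 0.000902 GiB.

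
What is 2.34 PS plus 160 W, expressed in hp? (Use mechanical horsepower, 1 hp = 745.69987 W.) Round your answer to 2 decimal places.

2.34 PS = 2.30799 hp and 160 W = 0.214564 hp.
2.30799 + 0.214564 ≈ 2.52 hp.

2.52 hp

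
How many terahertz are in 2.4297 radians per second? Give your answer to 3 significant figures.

1 radian per second = 1.59155 × 10^-13 THz.
2.4297 × 1.59155 × 10^-13 ≈ 3.87 × 10^-13 THz.

3.87 × 10^-13 terahertz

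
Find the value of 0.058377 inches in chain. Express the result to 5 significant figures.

7.3708 × 10^-5 chains

1 in = 0.001262626 chains.
0.058377 × 0.001262626 ≈ 7.3708 × 10^-5 chain.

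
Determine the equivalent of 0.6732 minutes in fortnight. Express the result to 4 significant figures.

3.339e-5 fortnight

1 min = 4.96032e-5 fortnight.
0.6732 × 4.96032e-5 ≈ 3.339e-5 fortnight.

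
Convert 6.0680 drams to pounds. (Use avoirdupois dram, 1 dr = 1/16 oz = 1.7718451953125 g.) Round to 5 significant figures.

0.023703 lb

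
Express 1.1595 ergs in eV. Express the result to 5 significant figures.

1 erg = 6.24151e+11 electronvolts.
Then 1.1595 × 6.24151e+11 ≈ 7.2370e+11 eV.

7.2370e+11 electronvolts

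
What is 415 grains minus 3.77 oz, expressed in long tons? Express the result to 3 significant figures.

-7.87 × 10^-5 long tons

415 gr = 2.64668 × 10^-5 long ton and 3.77 oz = 0.000105190 long ton.
2.64668 × 10^-5 − 0.000105190 ≈ -7.87 × 10^-5 long ton.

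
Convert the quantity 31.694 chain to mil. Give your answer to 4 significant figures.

2.510 × 10^7 mil

1 chain = 792000 mil.
Then 31.694 × 792000 ≈ 2.510 × 10^7 mil.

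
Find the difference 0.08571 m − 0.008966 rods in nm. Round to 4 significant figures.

4.062 × 10^7 nm

0.08571 m = 8.57100 × 10^7 nm and 0.008966 rod = 4.50918 × 10^7 nm.
8.57100 × 10^7 − 4.50918 × 10^7 ≈ 4.062 × 10^7 nm.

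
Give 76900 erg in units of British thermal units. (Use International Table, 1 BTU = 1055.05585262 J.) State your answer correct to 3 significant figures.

1 erg = 9.47817e-11 BTU.
So 76900 × 9.47817e-11 ≈ 7.29e-6 BTU.

7.29e-6 BTU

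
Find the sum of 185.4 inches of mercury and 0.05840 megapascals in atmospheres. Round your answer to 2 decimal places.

6.77 atmospheres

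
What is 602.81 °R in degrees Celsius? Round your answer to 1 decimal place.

61.7 degrees Celsius

°R = (°C + 273.15) × 9/5.
Applying the formula gives 61.7 °C.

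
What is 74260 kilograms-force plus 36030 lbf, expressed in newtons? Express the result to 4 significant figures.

888500 N

74260 kgf = 728242 N and 36030 lbf = 160269 N.
728242 + 160269 ≈ 888500 N.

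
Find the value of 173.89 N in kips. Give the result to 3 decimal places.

1 newton = 0.000224809 kip.
Then 173.89 × 0.000224809 ≈ 0.039 kip.

0.039 kip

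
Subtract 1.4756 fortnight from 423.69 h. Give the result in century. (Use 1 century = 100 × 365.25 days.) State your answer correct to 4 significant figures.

-8.226 × 10^-5 century

423.69 h = 0.000483333 century and 1.4756 fortnight = 0.000565596 century.
0.000483333 − 0.000565596 ≈ -8.226 × 10^-5 century.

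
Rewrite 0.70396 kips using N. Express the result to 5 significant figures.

3131.4 N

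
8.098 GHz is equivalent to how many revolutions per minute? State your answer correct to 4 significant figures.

1 GHz = 6.00000e+10 rpm.
8.098 × 6.00000e+10 ≈ 4.859e+11 rpm.

4.859e+11 revolutions per minute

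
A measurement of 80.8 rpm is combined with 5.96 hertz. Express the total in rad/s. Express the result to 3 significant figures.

80.8 rpm = 8.46136 rad/s and 5.96 Hz = 37.4478 rad/s.
8.46136 + 37.4478 ≈ 45.9 rad/s.

45.9 rad/s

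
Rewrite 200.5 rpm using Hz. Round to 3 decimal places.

1 rpm = 0.0166667 hertz.
Thus 200.5 × 0.0166667 ≈ 3.342 Hz.

3.342 hertz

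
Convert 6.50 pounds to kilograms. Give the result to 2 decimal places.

1 lb = 0.453592 kg.
Then 6.50 × 0.453592 ≈ 2.95 kg.

2.95 kilograms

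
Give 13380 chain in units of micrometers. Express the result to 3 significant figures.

1 chain = 2.01168e+7 μm.
Then 13380 × 2.01168e+7 ≈ 2.69e+11 μm.

2.69e+11 micrometers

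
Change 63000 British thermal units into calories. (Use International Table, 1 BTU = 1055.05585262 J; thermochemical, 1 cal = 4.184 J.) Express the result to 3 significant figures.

1 BTU = 252.164 cal.
So 63000 × 252.164 ≈ 1.59 × 10^7 cal.

1.59 × 10^7 cal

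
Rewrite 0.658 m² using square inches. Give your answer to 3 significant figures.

1020 in²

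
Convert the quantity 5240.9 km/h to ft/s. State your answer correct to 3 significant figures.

4780 ft/s

1 km/h = 0.911344 ft/s.
Thus 5240.9 × 0.911344 ≈ 4780 ft/s.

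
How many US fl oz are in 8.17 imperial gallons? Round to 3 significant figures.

1260 US fl oz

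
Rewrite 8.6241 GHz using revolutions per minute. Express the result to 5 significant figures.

5.1745e+11 rpm

1 gigahertz = 6.00000e+10 revolutions per minute.
So 8.6241 × 6.00000e+10 ≈ 5.1745e+11 rpm.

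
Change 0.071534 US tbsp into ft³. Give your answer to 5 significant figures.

1 US tbsp = 0.000522190 cubic feet.
So 0.071534 × 0.000522190 ≈ 3.7354e-5 ft³.

3.7354e-5 ft³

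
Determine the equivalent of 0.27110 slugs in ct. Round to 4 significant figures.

19780 ct

1 slug = 72969.5 ct.
0.27110 × 72969.5 ≈ 19780 ct.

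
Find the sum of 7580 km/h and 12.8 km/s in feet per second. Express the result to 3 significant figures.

7580 km/h = 6907.99 ft/s and 12.8 km/s = 41994.8 ft/s.
6907.99 + 41994.8 ≈ 48900 ft/s.

48900 ft/s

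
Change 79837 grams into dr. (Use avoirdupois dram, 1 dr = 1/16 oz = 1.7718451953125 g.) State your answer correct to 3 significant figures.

45100 dr

1 g = 0.564383 dr.
Then 79837 × 0.564383 ≈ 45100 dr.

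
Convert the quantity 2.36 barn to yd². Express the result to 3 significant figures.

1 barn = 1.19599 × 10^-28 square yards.
2.36 × 1.19599 × 10^-28 ≈ 2.82 × 10^-28 yd².

2.82 × 10^-28 square yards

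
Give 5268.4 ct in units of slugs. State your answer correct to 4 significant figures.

0.07220 slugs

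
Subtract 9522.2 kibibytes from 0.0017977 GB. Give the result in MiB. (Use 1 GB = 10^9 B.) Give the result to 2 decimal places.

0.0017977 GB = 1.71442 MiB and 9522.2 KiB = 9.29902 MiB.
1.71442 − 9.29902 ≈ -7.58 MiB.

-7.58 mebibytes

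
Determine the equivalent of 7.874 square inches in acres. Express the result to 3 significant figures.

1.26e-6 acres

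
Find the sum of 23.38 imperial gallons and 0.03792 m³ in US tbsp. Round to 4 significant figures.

9752 US tbsp

23.38 imp gal = 7188.02 US tbsp and 0.03792 m³ = 2564.46 US tbsp.
7188.02 + 2564.46 ≈ 9752 US tbsp.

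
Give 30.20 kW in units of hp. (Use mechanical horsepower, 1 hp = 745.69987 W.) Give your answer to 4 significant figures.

1 kilowatt = 1.34102 hp.
So 30.20 × 1.34102 ≈ 40.50 hp.

40.50 hp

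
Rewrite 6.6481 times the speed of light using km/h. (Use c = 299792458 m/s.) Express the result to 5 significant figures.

7.1750 × 10^9 kilometers per hour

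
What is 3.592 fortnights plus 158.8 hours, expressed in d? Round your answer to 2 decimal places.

56.90 d

3.592 fortnight = 50.2880 d and 158.8 h = 6.61667 d.
50.2880 + 6.61667 ≈ 56.90 d.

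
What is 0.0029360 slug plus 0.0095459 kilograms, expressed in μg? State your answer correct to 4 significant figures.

0.0029360 slug = 4.28477e+7 μg and 0.0095459 kg = 9.54590e+6 μg.
4.28477e+7 + 9.54590e+6 ≈ 5.239e+7 μg.

5.239e+7 μg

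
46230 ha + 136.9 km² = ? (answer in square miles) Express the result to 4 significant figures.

46230 ha = 178.495 mi² and 136.9 km² = 52.8574 mi².
178.495 + 52.8574 ≈ 231.4 mi².

231.4 square miles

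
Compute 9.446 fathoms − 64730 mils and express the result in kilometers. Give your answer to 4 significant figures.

0.01563 km

9.446 fathom = 0.0172748 km and 64730 mil = 0.00164414 km.
0.0172748 − 0.00164414 ≈ 0.01563 km.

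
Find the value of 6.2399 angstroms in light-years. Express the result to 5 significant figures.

6.5956 × 10^-26 ly

1 Å = 1.05700 × 10^-26 ly.
Then 6.2399 × 1.05700 × 10^-26 ≈ 6.5956 × 10^-26 ly.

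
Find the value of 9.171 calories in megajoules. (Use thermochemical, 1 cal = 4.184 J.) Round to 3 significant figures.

1 cal = 4.18400e-6 megajoules.
9.171 × 4.18400e-6 ≈ 3.84e-5 MJ.

3.84e-5 MJ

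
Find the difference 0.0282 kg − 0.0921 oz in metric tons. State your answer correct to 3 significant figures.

2.56e-5 metric tons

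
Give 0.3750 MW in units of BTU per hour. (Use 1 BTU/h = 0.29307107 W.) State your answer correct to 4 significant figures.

1 MW = 3.41214e+6 BTU/h.
Then 0.3750 × 3.41214e+6 ≈ 1.280e+6 BTU/h.

1.280e+6 BTU/h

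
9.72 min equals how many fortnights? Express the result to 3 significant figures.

1 min = 4.96032e-5 fortnights.
Thus 9.72 × 4.96032e-5 ≈ 0.000482 fortnight.

0.000482 fortnight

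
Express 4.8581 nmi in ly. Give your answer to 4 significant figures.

9.510 × 10^-13 ly

1 nautical mile = 1.95757 × 10^-13 ly.
4.8581 × 1.95757 × 10^-13 ≈ 9.510 × 10^-13 ly.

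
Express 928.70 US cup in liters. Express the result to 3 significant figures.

1 US cup = 0.236588 liters.
Then 928.70 × 0.236588 ≈ 220 L.

220 L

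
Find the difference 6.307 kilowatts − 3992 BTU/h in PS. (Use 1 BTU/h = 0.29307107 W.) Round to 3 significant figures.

6.98 metric horsepower

6.307 kW = 8.57513 PS and 3992 BTU/h = 1.59068 PS.
8.57513 − 1.59068 ≈ 6.98 PS.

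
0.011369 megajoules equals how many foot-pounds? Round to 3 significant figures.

8390 ft·lbf

1 megajoule = 737562 ft·lbf.
Then 0.011369 × 737562 ≈ 8390 ft·lbf.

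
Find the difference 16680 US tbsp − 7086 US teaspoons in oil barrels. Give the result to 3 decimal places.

1.332 oil barrels

16680 US tbsp = 1.55134 bbl and 7086 US tsp = 0.219680 bbl.
1.55134 − 0.219680 ≈ 1.332 bbl.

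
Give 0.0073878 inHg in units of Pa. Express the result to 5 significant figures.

25.018 Pa

1 inHg = 3386.39 pascals.
0.0073878 × 3386.39 ≈ 25.018 Pa.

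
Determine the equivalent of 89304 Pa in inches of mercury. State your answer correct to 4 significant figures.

1 Pa = 0.000295300 inHg.
So 89304 × 0.000295300 ≈ 26.37 inHg.

26.37 inHg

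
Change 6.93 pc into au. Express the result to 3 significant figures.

1 pc = 206265 au.
So 6.93 × 206265 ≈ 1.43e+6 au.

1.43e+6 astronomical units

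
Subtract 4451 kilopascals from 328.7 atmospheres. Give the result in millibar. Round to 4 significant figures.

328.7 atm = 333055 mbar and 4451 kPa = 44510.0 mbar.
333055 − 44510.0 ≈ 288500 mbar.

288500 mbar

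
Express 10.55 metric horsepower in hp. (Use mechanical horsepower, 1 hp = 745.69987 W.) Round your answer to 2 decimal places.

1 metric horsepower = 0.986320 horsepower.
10.55 × 0.986320 ≈ 10.41 hp.

10.41 horsepower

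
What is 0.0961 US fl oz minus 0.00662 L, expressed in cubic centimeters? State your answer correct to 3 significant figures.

0.0961 US fl oz = 2.84202 cm³ and 0.00662 L = 6.62000 cm³.
2.84202 − 6.62000 ≈ -3.78 cm³.

-3.78 cm³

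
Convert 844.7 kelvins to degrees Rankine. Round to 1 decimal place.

1520.5 degrees Rankine

°R = K × 9/5.
Applying the formula gives 1520.5 °R.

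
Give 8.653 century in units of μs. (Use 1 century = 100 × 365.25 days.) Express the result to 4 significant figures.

1 century = 3.15576e+15 microseconds.
So 8.653 × 3.15576e+15 ≈ 2.731e+16 μs.

2.731e+16 microseconds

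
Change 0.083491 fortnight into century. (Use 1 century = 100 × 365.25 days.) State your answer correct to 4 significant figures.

1 fortnight = 0.000383299 century.
Thus 0.083491 × 0.000383299 ≈ 3.200 × 10^-5 century.

3.200 × 10^-5 century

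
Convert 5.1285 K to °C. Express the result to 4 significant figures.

-268.0 °C

K = °C + 273.15.
Applying the formula gives -268.0 °C.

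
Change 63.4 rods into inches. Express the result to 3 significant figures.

1 rod = 198.000 in.
So 63.4 × 198.000 ≈ 12600 in.

12600 inches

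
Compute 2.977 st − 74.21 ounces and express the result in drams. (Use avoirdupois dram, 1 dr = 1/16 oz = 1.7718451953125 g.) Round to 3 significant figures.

2.977 st = 10669.6 dr and 74.21 oz = 1187.36 dr.
10669.6 − 1187.36 ≈ 9480 dr.

9480 drams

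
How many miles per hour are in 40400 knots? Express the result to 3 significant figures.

1 kn = 1.15078 mph.
Then 40400 × 1.15078 ≈ 46500 mph.

46500 mph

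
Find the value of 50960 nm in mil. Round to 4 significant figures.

2.006 mil

1 nanometer = 3.93701e-5 mil.
Thus 50960 × 3.93701e-5 ≈ 2.006 mil.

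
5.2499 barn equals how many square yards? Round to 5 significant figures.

6.2788 × 10^-28 yd²

1 barn = 1.19599 × 10^-28 yd².
Thus 5.2499 × 1.19599 × 10^-28 ≈ 6.2788 × 10^-28 yd².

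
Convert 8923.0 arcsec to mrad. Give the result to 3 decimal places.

1 arcsec = 0.00484814 mrad.
Then 8923.0 × 0.00484814 ≈ 43.260 mrad.

43.260 mrad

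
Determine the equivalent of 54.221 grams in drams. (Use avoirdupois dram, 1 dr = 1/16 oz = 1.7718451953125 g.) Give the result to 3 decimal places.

30.601 dr

1 gram = 0.564383 drams.
54.221 × 0.564383 ≈ 30.601 dr.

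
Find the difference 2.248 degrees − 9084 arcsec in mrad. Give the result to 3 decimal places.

-4.805 milliradians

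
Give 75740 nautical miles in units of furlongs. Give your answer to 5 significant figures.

697280 furlongs

1 nautical mile = 9.20624 furlong.
75740 × 9.20624 ≈ 697280 furlong.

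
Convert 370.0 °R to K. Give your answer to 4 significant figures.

205.6 K

°R = K × 9/5.
Applying the formula gives 205.6 K.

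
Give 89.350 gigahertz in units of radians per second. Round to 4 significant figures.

5.614 × 10^11 rad/s

1 GHz = 6.28319 × 10^9 rad/s.
89.350 × 6.28319 × 10^9 ≈ 5.614 × 10^11 rad/s.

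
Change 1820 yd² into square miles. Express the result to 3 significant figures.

0.000588 square miles

1 square yard = 3.22831 × 10^-7 mi².
1820 × 3.22831 × 10^-7 ≈ 0.000588 mi².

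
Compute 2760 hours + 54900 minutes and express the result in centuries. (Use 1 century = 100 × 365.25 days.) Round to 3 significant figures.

2760 h = 0.00314853 century and 54900 min = 0.00104381 century.
0.00314853 + 0.00104381 ≈ 0.00419 century.

0.00419 century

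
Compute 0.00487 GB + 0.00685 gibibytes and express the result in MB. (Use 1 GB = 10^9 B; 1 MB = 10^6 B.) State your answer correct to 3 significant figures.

12.2 MB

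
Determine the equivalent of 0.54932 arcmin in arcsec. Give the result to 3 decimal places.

1 arcmin = 60.0000 arcseconds.
So 0.54932 × 60.0000 ≈ 32.959 arcsec.

32.959 arcsec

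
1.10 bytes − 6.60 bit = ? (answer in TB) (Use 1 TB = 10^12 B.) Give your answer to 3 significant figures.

2.75 × 10^-13 TB

1.10 B = 1.10000 × 10^-12 TB and 6.60 bit = 8.25000 × 10^-13 TB.
1.10000 × 10^-12 − 8.25000 × 10^-13 ≈ 2.75 × 10^-13 TB.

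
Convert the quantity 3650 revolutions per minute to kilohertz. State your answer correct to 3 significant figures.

1 revolution per minute = 1.66667e-5 kHz.
Then 3650 × 1.66667e-5 ≈ 0.0608 kHz.

0.0608 kHz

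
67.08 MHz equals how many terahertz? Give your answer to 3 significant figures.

6.71e-5 THz

1 megahertz = 1.00000e-6 terahertz.
Then 67.08 × 1.00000e-6 ≈ 6.71e-5 THz.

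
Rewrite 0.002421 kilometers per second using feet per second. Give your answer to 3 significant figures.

1 kilometer per second = 3280.84 ft/s.
So 0.002421 × 3280.84 ≈ 7.94 ft/s.

7.94 feet per second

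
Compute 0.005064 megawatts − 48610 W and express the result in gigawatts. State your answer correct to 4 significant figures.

-4.355e-5 GW

0.005064 MW = 5.06400e-6 GW and 48610 W = 4.86100e-5 GW.
5.06400e-6 − 4.86100e-5 ≈ -4.355e-5 GW.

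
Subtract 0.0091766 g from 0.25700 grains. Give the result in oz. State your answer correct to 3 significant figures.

0.000264 oz

0.25700 gr = 0.000587429 oz and 0.0091766 g = 0.000323695 oz.
0.000587429 − 0.000323695 ≈ 0.000264 oz.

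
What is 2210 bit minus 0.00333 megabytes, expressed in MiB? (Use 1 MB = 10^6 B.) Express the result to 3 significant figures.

2210 bit = 0.000263453 MiB and 0.00333 MB = 0.00317574 MiB.
0.000263453 − 0.00317574 ≈ -0.00291 MiB.

-0.00291 mebibytes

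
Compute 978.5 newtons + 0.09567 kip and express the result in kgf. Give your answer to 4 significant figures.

143.2 kgf

978.5 N = 99.7792 kgf and 0.09567 kip = 43.3952 kgf.
99.7792 + 43.3952 ≈ 143.2 kgf.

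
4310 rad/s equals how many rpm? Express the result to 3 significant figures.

41200 rpm

1 radian per second = 9.54930 rpm.
So 4310 × 9.54930 ≈ 41200 rpm.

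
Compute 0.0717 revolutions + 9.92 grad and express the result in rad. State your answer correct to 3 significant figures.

0.0717 rev = 0.450504 rad and 9.92 grad = 0.155823 rad.
0.450504 + 0.155823 ≈ 0.606 rad.

0.606 radians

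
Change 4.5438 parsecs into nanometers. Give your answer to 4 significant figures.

1 parsec = 3.08568e+25 nm.
Then 4.5438 × 3.08568e+25 ≈ 1.402e+26 nm.

1.402e+26 nm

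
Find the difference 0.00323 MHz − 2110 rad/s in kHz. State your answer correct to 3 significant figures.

0.00323 MHz = 3.23000 kHz and 2110 rad/s = 0.335817 kHz.
3.23000 − 0.335817 ≈ 2.89 kHz.

2.89 kHz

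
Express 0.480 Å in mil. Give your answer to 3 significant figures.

1 Å = 3.93701e-6 mils.
So 0.480 × 3.93701e-6 ≈ 1.89e-6 mil.

1.89e-6 mils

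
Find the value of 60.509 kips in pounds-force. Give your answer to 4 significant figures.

1 kip = 1000.00 pounds-force.
So 60.509 × 1000.00 ≈ 60510 lbf.

60510 lbf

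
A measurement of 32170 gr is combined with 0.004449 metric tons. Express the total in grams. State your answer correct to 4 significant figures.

32170 gr = 2084.58 g and 0.004449 t = 4449.00 g.
2084.58 + 4449.00 ≈ 6534 g.

6534 grams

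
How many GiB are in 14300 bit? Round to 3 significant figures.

1 bit = 1.16415 × 10^-10 GiB.
So 14300 × 1.16415 × 10^-10 ≈ 1.66 × 10^-6 GiB.

1.66 × 10^-6 gibibytes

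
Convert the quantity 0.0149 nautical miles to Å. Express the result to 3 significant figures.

2.76e+11 angstroms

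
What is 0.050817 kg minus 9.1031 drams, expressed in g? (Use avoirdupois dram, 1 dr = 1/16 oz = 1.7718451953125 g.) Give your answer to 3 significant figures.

34.7 g

0.050817 kg = 50.8170 g and 9.1031 dr = 16.1293 g.
50.8170 − 16.1293 ≈ 34.7 g.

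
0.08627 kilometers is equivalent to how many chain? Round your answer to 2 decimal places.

4.29 chain

1 kilometer = 49.7097 chain.
0.08627 × 49.7097 ≈ 4.29 chain.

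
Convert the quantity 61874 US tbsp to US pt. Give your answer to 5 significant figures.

1933.6 US pt

1 US tbsp = 0.0312500 US pt.
Thus 61874 × 0.0312500 ≈ 1933.6 US pt.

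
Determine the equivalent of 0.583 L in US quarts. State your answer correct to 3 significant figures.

0.616 US qt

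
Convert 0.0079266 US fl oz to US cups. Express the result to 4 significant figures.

1 US fluid ounce = 0.125000 US cup.
0.0079266 × 0.125000 ≈ 0.0009908 US cup.

0.0009908 US cups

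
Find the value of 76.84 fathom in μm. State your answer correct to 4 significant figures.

1.405 × 10^8 μm

1 fathom = 1.82880 × 10^6 μm.
Then 76.84 × 1.82880 × 10^6 ≈ 1.405 × 10^8 μm.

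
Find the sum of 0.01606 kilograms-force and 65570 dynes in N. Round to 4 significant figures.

0.8132 N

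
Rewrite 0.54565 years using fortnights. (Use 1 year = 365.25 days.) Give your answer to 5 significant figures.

14.236 fortnight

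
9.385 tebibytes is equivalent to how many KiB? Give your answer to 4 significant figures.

1.008 × 10^10 KiB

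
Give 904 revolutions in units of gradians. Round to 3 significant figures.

1 revolution = 400.000 gradians.
So 904 × 400.000 ≈ 362000 grad.

362000 grad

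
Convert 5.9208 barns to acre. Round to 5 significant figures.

1.4631e-31 acres

1 barn = 2.47105e-32 acres.
Then 5.9208 × 2.47105e-32 ≈ 1.4631e-31 acre.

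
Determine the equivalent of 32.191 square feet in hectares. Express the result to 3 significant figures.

1 square foot = 9.29030 × 10^-6 hectares.
Thus 32.191 × 9.29030 × 10^-6 ≈ 0.000299 ha.

0.000299 ha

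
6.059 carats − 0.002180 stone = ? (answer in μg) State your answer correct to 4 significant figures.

6.059 ct = 1.21180e+6 μg and 0.002180 st = 1.38436e+7 μg.
1.21180e+6 − 1.38436e+7 ≈ -1.263e+7 μg.

-1.263e+7 μg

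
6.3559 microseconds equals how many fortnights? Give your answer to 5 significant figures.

5.2545e-12 fortnights

1 μs = 8.26720e-13 fortnight.
So 6.3559 × 8.26720e-13 ≈ 5.2545e-12 fortnight.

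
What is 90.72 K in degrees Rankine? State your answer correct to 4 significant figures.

163.3 °R

°R = K × 9/5.
Applying the formula gives 163.3 °R.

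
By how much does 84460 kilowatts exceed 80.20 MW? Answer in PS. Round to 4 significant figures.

84460 kW = 114834 PS and 80.20 MW = 109042 PS.
114834 − 109042 ≈ 5792 PS.

5792 metric horsepower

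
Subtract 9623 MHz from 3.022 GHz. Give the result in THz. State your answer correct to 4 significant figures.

3.022 GHz = 0.00302200 THz and 9623 MHz = 0.00962300 THz.
0.00302200 − 0.00962300 ≈ -0.006601 THz.

-0.006601 THz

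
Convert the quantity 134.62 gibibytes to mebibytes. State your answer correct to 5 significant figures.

137850 mebibytes

1 GiB = 1024.00 mebibytes.
134.62 × 1024.00 ≈ 137850 MiB.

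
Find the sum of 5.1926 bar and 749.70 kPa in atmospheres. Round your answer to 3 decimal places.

5.1926 bar = 5.12470 atm and 749.70 kPa = 7.39896 atm.
5.12470 + 7.39896 ≈ 12.524 atm.

12.524 atm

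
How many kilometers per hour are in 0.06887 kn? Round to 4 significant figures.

1 knot = 1.85200 km/h.
Then 0.06887 × 1.85200 ≈ 0.1275 km/h.

0.1275 km/h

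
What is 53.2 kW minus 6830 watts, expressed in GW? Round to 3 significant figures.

4.64 × 10^-5 gigawatts

53.2 kW = 5.32000 × 10^-5 GW and 6830 W = 6.83000 × 10^-6 GW.
5.32000 × 10^-5 − 6.83000 × 10^-6 ≈ 4.64 × 10^-5 GW.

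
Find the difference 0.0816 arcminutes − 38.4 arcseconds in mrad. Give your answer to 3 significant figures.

0.0816 arcmin = 0.0237365 mrad and 38.4 arcsec = 0.186168 mrad.
0.0237365 − 0.186168 ≈ -0.162 mrad.

-0.162 milliradians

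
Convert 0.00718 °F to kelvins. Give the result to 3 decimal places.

K = (°F + 459.67) × 5/9.
Applying the formula gives 255.376 K.

255.376 K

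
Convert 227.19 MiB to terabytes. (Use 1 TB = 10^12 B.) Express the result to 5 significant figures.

0.00023823 terabytes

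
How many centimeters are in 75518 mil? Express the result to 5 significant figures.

191.82 cm

1 mil = 0.00254000 cm.
75518 × 0.00254000 ≈ 191.82 cm.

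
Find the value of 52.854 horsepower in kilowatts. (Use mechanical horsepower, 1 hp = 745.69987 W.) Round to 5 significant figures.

39.413 kilowatts

1 horsepower = 0.745700 kW.
So 52.854 × 0.745700 ≈ 39.413 kW.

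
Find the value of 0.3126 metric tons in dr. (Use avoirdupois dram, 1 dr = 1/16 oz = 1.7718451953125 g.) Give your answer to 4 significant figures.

176400 drams

1 t = 564383 drams.
0.3126 × 564383 ≈ 176400 dr.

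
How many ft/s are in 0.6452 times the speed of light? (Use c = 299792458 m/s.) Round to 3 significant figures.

1 c = 9.83571e+8 feet per second.
So 0.6452 × 9.83571e+8 ≈ 6.35e+8 ft/s.

6.35e+8 feet per second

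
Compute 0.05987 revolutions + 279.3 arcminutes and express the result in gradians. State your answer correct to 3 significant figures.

29.1 gradians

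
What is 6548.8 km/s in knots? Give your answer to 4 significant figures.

1.273e+7 kn

1 kilometer per second = 1943.84 knots.
Thus 6548.8 × 1943.84 ≈ 1.273e+7 kn.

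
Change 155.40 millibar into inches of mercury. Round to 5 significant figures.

1 mbar = 0.0295300 inches of mercury.
Thus 155.40 × 0.0295300 ≈ 4.5890 inHg.

4.5890 inHg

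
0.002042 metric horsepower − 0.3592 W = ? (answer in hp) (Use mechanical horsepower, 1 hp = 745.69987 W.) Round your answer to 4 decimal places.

0.002042 PS = 0.00201407 hp and 0.3592 W = 0.000481695 hp.
0.00201407 − 0.000481695 ≈ 0.0015 hp.

0.0015 hp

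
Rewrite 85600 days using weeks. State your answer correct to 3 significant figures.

12200 weeks

1 d = 0.142857 wk.
85600 × 0.142857 ≈ 12200 wk.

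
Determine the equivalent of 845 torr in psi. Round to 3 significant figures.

16.3 psi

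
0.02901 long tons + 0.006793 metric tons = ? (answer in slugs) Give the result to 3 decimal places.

2.485 slug

0.02901 long ton = 2.01971 slug and 0.006793 t = 0.465468 slug.
2.01971 + 0.465468 ≈ 2.485 slug.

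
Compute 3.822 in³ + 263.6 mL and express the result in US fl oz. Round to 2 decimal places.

3.822 in³ = 2.11782 US fl oz and 263.6 mL = 8.91338 US fl oz.
2.11782 + 8.91338 ≈ 11.03 US fl oz.

11.03 US fl oz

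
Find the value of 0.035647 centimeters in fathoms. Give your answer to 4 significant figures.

0.0001949 fathoms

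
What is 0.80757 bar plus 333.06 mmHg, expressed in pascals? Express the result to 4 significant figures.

125200 Pa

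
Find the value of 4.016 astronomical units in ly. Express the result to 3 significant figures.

1 au = 1.58125e-5 ly.
So 4.016 × 1.58125e-5 ≈ 6.35e-5 ly.

6.35e-5 light-years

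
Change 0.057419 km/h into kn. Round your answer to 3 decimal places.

0.031 kn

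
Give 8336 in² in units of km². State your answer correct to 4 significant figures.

1 square inch = 6.45160e-10 km².
So 8336 × 6.45160e-10 ≈ 5.378e-6 km².

5.378e-6 km²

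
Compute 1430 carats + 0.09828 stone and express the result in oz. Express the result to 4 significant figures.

32.10 ounces

1430 ct = 10.0884 oz and 0.09828 st = 22.0147 oz.
10.0884 + 22.0147 ≈ 32.10 oz.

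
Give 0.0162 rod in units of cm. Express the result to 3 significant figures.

8.15 centimeters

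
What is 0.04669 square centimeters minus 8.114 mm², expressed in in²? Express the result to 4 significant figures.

-0.005340 square inches

0.04669 cm² = 0.00723696 in² and 8.114 mm² = 0.0125767 in².
0.00723696 − 0.0125767 ≈ -0.005340 in².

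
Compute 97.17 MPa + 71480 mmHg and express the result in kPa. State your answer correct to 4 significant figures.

97.17 MPa = 97170.0 kPa and 71480 mmHg = 9529.88 kPa.
97170.0 + 9529.88 ≈ 106700 kPa.

106700 kPa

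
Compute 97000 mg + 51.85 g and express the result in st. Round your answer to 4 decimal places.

0.0234 st

97000 mg = 0.0152749 st and 51.85 g = 0.00816498 st.
0.0152749 + 0.00816498 ≈ 0.0234 st.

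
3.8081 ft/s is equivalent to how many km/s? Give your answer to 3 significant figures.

0.00116 km/s

1 ft/s = 0.000304800 kilometers per second.
Thus 3.8081 × 0.000304800 ≈ 0.00116 km/s.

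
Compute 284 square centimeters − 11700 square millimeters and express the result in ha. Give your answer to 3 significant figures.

284 cm² = 2.84000 × 10^-6 ha and 11700 mm² = 1.17000 × 10^-6 ha.
2.84000 × 10^-6 − 1.17000 × 10^-6 ≈ 1.67 × 10^-6 ha.

1.67 × 10^-6 ha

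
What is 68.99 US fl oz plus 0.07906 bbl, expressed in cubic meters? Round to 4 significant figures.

68.99 US fl oz = 0.00204028 m³ and 0.07906 bbl = 0.0125695 m³.
0.00204028 + 0.0125695 ≈ 0.01461 m³.

0.01461 cubic meters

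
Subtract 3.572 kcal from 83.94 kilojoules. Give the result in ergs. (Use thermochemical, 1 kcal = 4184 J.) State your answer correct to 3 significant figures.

6.90 × 10^11 erg

83.94 kJ = 8.39400 × 10^11 erg and 3.572 kcal = 1.49452 × 10^11 erg.
8.39400 × 10^11 − 1.49452 × 10^11 ≈ 6.90 × 10^11 erg.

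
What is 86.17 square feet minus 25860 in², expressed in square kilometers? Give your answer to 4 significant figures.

-8.678e-6 km²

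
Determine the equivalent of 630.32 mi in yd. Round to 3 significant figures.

1 mile = 1760.00 yards.
So 630.32 × 1760.00 ≈ 1.11 × 10^6 yd.

1.11 × 10^6 yd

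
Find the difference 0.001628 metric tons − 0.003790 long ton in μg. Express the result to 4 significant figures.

-2.223 × 10^9 μg

0.001628 t = 1.62800 × 10^9 μg and 0.003790 long ton = 3.85082 × 10^9 μg.
1.62800 × 10^9 − 3.85082 × 10^9 ≈ -2.223 × 10^9 μg.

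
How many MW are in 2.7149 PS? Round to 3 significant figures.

1 PS = 0.000735499 MW.
2.7149 × 0.000735499 ≈ 0.00200 MW.

0.00200 MW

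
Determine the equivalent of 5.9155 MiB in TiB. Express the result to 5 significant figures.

1 mebibyte = 9.53674e-7 TiB.
5.9155 × 9.53674e-7 ≈ 5.6415e-6 TiB.

5.6415e-6 TiB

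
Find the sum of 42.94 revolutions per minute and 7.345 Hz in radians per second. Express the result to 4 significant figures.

50.65 radians per second

42.94 rpm = 4.49667 rad/s and 7.345 Hz = 46.1500 rad/s.
4.49667 + 46.1500 ≈ 50.65 rad/s.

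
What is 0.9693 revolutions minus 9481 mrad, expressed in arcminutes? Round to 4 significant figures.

-11660 arcmin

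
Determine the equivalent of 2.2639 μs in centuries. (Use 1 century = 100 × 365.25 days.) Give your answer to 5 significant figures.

1 μs = 3.16881 × 10^-16 century.
2.2639 × 3.16881 × 10^-16 ≈ 7.1739 × 10^-16 century.

7.1739 × 10^-16 century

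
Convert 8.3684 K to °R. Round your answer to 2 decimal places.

°R = K × 9/5.
Applying the formula gives 15.06 °R.

15.06 °R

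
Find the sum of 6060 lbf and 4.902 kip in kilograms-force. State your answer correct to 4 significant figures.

4972 kgf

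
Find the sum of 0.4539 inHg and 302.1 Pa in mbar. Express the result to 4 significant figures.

0.4539 inHg = 15.3708 mbar and 302.1 Pa = 3.02100 mbar.
15.3708 + 3.02100 ≈ 18.39 mbar.

18.39 mbar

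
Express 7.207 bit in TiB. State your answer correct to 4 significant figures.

1 bit = 1.13687 × 10^-13 TiB.
Then 7.207 × 1.13687 × 10^-13 ≈ 8.193 × 10^-13 TiB.

8.193 × 10^-13 TiB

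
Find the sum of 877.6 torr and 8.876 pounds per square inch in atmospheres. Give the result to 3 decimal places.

1.759 atmospheres

877.6 torr = 1.15474 atm and 8.876 psi = 0.603976 atm.
1.15474 + 0.603976 ≈ 1.759 atm.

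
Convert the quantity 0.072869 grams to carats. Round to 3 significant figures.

1 gram = 5.00000 ct.
So 0.072869 × 5.00000 ≈ 0.364 ct.

0.364 carats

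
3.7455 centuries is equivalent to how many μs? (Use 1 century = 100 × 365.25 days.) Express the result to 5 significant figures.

1 century = 3.15576 × 10^15 μs.
Then 3.7455 × 3.15576 × 10^15 ≈ 1.1820 × 10^16 μs.

1.1820 × 10^16 microseconds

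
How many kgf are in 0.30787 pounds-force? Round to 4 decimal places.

0.1396 kgf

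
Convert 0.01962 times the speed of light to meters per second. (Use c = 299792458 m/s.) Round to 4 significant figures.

5.882e+6 meters per second

1 c = 2.99792e+8 m/s.
Thus 0.01962 × 2.99792e+8 ≈ 5.882e+6 m/s.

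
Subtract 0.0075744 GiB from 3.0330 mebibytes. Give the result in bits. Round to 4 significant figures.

3.0330 MiB = 2.54426 × 10^7 bit and 0.0075744 GiB = 6.50636 × 10^7 bit.
2.54426 × 10^7 − 6.50636 × 10^7 ≈ -3.962 × 10^7 bit.

-3.962 × 10^7 bit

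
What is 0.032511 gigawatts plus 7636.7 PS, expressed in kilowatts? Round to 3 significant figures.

38100 kW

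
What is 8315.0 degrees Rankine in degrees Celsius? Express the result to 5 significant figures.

4346.3 degrees Celsius

°R = (°C + 273.15) × 9/5.
Applying the formula gives 4346.3 °C.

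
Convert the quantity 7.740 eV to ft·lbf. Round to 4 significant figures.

1 electronvolt = 1.18170 × 10^-19 foot-pounds.
Thus 7.740 × 1.18170 × 10^-19 ≈ 9.146 × 10^-19 ft·lbf.

9.146 × 10^-19 foot-pounds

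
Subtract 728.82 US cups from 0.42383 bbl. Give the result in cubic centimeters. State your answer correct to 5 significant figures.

-105050 cm³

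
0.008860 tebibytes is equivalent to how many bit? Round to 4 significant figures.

1 tebibyte = 8.79609 × 10^12 bit.
0.008860 × 8.79609 × 10^12 ≈ 7.793 × 10^10 bit.

7.793 × 10^10 bit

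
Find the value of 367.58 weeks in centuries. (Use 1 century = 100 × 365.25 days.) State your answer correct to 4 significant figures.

1 week = 0.000191650 century.
367.58 × 0.000191650 ≈ 0.07045 century.

0.07045 century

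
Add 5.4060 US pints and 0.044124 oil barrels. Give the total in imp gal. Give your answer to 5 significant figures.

2.1058 imperial gallons

5.4060 US pt = 0.562680 imp gal and 0.044124 bbl = 1.54312 imp gal.
0.562680 + 1.54312 ≈ 2.1058 imp gal.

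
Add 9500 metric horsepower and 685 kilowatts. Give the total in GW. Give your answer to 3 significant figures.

9500 PS = 0.00698724 GW and 685 kW = 0.000685000 GW.
0.00698724 + 0.000685000 ≈ 0.00767 GW.

0.00767 GW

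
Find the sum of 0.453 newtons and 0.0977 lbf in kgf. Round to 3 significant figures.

0.453 N = 0.0461931 kgf and 0.0977 lbf = 0.0443160 kgf.
0.0461931 + 0.0443160 ≈ 0.0905 kgf.

0.0905 kilograms-force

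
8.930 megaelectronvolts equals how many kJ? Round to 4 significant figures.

1 megaelectronvolt = 1.60218 × 10^-16 kJ.
Thus 8.930 × 1.60218 × 10^-16 ≈ 1.431 × 10^-15 kJ.

1.431 × 10^-15 kJ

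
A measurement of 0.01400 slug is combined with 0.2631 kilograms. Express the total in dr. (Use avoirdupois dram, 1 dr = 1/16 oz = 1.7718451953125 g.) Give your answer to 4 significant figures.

0.01400 slug = 115.312 dr and 0.2631 kg = 148.489 dr.
115.312 + 148.489 ≈ 263.8 dr.

263.8 dr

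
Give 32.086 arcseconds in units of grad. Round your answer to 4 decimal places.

0.0099 gradians

1 arcsecond = 0.000308642 gradians.
Thus 32.086 × 0.000308642 ≈ 0.0099 grad.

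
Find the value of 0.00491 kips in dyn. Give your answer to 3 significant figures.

2.18e+6 dyn

1 kip = 4.44822e+8 dynes.
So 0.00491 × 4.44822e+8 ≈ 2.18e+6 dyn.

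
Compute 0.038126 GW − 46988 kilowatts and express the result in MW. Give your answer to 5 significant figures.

0.038126 GW = 38.1260 MW and 46988 kW = 46.9880 MW.
38.1260 − 46.9880 ≈ -8.8620 MW.

-8.8620 MW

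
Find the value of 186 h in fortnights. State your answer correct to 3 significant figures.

1 hour = 0.00297619 fortnights.
Thus 186 × 0.00297619 ≈ 0.554 fortnight.

0.554 fortnight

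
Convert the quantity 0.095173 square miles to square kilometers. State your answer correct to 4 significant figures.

1 square mile = 2.58999 square kilometers.
Thus 0.095173 × 2.58999 ≈ 0.2465 km².

0.2465 square kilometers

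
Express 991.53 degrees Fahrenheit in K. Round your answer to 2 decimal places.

806.22 kelvins

K = (°F + 459.67) × 5/9.
Applying the formula gives 806.22 K.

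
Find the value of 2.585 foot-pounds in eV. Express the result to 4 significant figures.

1 foot-pound = 8.46235e+18 eV.
So 2.585 × 8.46235e+18 ≈ 2.188e+19 eV.

2.188e+19 eV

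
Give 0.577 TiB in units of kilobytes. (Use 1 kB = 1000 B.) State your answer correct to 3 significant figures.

6.34e+8 kilobytes

1 tebibyte = 1.09951e+9 kB.
Then 0.577 × 1.09951e+9 ≈ 6.34e+8 kB.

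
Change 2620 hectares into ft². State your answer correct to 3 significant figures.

2.82e+8 ft²

1 hectare = 107639 ft².
2620 × 107639 ≈ 2.82e+8 ft².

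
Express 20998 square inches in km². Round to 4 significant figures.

1.355 × 10^-5 km²

1 square inch = 6.45160 × 10^-10 km².
Then 20998 × 6.45160 × 10^-10 ≈ 1.355 × 10^-5 km².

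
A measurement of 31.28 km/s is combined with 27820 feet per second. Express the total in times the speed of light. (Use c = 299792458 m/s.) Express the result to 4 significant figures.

0.0001326 c

31.28 km/s = 0.000104339 c and 27820 ft/s = 2.82847 × 10^-5 c.
0.000104339 + 2.82847 × 10^-5 ≈ 0.0001326 c.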